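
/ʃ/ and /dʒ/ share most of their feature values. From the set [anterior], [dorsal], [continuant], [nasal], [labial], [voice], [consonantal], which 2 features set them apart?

[voice], [continuant]

/ʃ/ (voiceless postalveolar fricative) and /dʒ/ (voiced postalveolar affricate) agree on [−anterior], [−dorsal], [−nasal], [−labial], [+consonantal]. They differ on [voice] (/ʃ/ [−], /dʒ/ [+]), [continuant] (/ʃ/ [+], /dʒ/ [−]).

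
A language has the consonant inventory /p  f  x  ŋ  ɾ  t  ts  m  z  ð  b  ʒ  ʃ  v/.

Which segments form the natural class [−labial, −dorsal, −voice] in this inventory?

t, ts, ʃ

Checking each segment against [−labial], [−dorsal], [−voice]: /t/ (voiceless alveolar stop), /ts/ (voiceless alveolar affricate), /ʃ/ (voiceless postalveolar fricative) satisfy every feature; every other segment in the inventory fails at least one.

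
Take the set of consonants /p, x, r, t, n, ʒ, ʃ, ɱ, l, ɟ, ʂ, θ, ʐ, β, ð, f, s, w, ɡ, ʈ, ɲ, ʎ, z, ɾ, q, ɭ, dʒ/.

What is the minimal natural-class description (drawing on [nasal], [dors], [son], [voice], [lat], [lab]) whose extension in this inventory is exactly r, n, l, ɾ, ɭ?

/r, n, l, ɾ, ɭ/ are all [+sonorant], [-labial], [-dorsal], and no other segment in the inventory matches all three values. Dropping any one of them over-generates: [-labial, -dorsal] alone would also admit /t, ʒ, ʃ, ʂ, …/; [+sonorant, -dorsal] alone would also admit /ɱ/; [+sonorant, -labial] alone would also admit /ɲ, ʎ/. No other combination of two listed features picks out exactly this set either, so fewer than three features will not do.

[+son, -lab, -dors]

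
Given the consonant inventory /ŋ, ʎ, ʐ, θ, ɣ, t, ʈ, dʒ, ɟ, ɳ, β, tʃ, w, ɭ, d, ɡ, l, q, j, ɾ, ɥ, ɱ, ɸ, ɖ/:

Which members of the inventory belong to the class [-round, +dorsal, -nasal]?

Eliminate segments failing any feature: /ŋ/ is [+nasal]; /ʐ, θ, t, ʈ, dʒ, ɳ, β, tʃ, ɭ, d, l, ɾ, ɱ, ɸ, ɖ/ are [-dorsal]; /w, ɥ/ are [+round]. The remaining /ʎ, ɣ, ɟ, ɡ, q, j/ satisfy [-round], [+dorsal], [-nasal].

ʎ, ɣ, ɟ, ɡ, q, j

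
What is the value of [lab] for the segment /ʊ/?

As the high back rounded lax vowel, /ʊ/ is [+labial].

[+labial]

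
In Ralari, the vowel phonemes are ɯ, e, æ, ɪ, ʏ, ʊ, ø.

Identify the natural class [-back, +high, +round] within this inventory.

ʏ

Checking each segment against [-back], [+high], [+round]: /ʏ/ (high front rounded lax vowel) satisfies every feature; every other segment in the inventory fails at least one.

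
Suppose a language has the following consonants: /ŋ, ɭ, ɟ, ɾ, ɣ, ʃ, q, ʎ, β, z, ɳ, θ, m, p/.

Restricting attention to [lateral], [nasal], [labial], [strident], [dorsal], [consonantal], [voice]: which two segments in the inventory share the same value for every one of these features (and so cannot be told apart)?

Both /ɟ/ and /ɣ/ are [−lateral], [−nasal], [−labial], [−strident], [+dorsal], [+consonantal], [+voice]. Since the list omits [continuant] and [back] — which do distinguish the voiced palatal stop from the voiced velar fricative — this pair collapses; all other pairs remain distinct.

ɟ, ɣ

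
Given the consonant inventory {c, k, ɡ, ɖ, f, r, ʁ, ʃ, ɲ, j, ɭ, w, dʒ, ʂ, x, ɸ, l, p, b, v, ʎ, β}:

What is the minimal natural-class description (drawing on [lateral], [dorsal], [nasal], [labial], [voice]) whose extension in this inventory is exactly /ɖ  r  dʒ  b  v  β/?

/ɖ, r, dʒ, b, v, β/ are all [+voice], [−lateral], [−dorsal], and no other segment in the inventory matches all three values. Dropping any one of them over-generates: [−lateral, −dorsal] alone would also admit /f, ʃ, ʂ, ɸ, …/; [+voice, −dorsal] alone would also admit /ɭ, l/; [+voice, −lateral] alone would also admit /ɡ, ʁ, ɲ, j, …/. No other combination of two listed features picks out exactly this set either, so fewer than three features will not do.

[+voice, −lateral, −dorsal]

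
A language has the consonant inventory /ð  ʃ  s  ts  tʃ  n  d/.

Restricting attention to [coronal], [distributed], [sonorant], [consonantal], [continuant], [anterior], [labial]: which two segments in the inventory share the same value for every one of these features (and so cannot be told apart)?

d, ts

Both /d/ and /ts/ are [+coronal], [-distributed], [-sonorant], [+consonantal], [-continuant], [+anterior], [-labial]. Since the list omits [voice], [strident] and [delayed release] — which do distinguish the voiced alveolar stop from the voiceless alveolar affricate — this pair collapses; all other pairs remain distinct.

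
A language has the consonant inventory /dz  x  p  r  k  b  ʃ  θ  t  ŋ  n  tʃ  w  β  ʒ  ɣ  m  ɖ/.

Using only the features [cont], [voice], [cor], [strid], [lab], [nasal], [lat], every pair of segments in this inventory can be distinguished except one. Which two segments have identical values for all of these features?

Both /β/ and /w/ are [+continuant], [+voice], [-coronal], [-strident], [+labial], [-nasal], [-lateral]. Since the list omits [sonorant], [round] and [dorsal] — which do distinguish the voiced bilabial fricative from the labial-velar glide — this pair collapses; all other pairs remain distinct.

β, w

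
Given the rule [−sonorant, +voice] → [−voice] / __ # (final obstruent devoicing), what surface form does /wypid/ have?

[wypit]

The only segment in the rule's environment that also matches [−sonorant, +voice] is /d/. Applying [−voice] turns the voiced alveolar stop into /t/ (voiceless alveolar stop), giving [wypit].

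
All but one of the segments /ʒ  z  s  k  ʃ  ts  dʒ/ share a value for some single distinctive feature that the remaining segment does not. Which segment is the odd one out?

The remaining segments after removing /k/ share [+strident]; /k/ (voiceless velar stop) is [−strident]. For every other candidate removal, the leftover set fails to share any single feature value that the removed segment lacks.

k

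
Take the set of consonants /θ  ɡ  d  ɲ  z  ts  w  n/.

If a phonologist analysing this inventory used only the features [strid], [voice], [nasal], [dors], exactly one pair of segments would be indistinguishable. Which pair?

ɡ, w

On the given features, /ɡ/ and /w/ have an identical profile: [−strident], [+voice], [−nasal], [+dorsal]. No other two segments in the inventory coincide on all 4 features. (They do differ in [sonorant], [continuant], [labial] and [round], which are not among the given features.)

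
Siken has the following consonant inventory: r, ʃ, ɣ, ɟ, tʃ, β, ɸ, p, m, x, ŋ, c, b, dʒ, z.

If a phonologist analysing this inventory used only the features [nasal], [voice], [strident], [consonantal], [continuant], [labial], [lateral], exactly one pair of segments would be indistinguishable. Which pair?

/r/ (alveolar trill) and /ɣ/ (voiced velar fricative) are both [-nasal], [+voice], [-strident], [+consonantal], [+continuant], [-labial], [-lateral], so none of the listed features separates them. (They do differ in [sonorant], [coronal] and [dorsal], which are not among the given features.) Every other pair in the inventory differs on at least one listed feature.

r, ɣ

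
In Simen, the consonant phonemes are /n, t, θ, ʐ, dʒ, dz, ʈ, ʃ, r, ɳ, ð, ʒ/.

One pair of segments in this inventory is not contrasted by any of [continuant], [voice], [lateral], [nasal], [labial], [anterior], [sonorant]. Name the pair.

On the given features, /ʒ/ and /ʐ/ have an identical profile: [+continuant], [+voice], [−lateral], [−nasal], [−labial], [−anterior], [−sonorant]. No other two segments in the inventory coincide on all 7 features. (They do differ in [distributed], which is not among the given features.)

ʒ, ʐ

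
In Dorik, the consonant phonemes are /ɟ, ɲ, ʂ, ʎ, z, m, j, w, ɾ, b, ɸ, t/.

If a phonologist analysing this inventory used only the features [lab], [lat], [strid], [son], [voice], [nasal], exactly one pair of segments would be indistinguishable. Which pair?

/ɾ/ (alveolar tap) and /j/ (palatal glide) are both [-labial], [-lateral], [-strident], [+sonorant], [+voice], [-nasal], so none of the listed features separates them. (They do differ in [dorsal], which is not among the given features.) Every other pair in the inventory differs on at least one listed feature.

ɾ, j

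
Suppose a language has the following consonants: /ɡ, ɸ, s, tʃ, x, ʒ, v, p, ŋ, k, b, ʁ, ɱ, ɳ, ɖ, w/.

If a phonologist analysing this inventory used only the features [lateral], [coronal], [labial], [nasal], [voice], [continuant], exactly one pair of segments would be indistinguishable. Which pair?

v, w

Both /v/ and /w/ are [−lateral], [−coronal], [+labial], [−nasal], [+voice], [+continuant]. Since the list omits [sonorant], [round] and [dorsal] — which do distinguish the voiced labiodental fricative from the labial-velar glide — this pair collapses; all other pairs remain distinct.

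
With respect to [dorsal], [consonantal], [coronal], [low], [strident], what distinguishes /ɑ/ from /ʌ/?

The two segments share [+dorsal], [-consonantal], [-coronal], [-strident]. The only feature from the list on which they differ: /ɑ/ is [+low] while /ʌ/ is [-low].

[low]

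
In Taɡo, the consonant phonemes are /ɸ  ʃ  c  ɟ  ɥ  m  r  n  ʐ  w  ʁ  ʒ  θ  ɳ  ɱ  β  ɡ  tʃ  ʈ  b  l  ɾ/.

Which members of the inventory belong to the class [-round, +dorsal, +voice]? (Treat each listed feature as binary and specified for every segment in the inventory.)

Checking each segment against [-round], [+dorsal], [+voice]: /ɟ/ (voiced palatal stop), /ʁ/ (voiced uvular fricative), /ɡ/ (voiced velar stop) satisfy every feature; every other segment in the inventory fails at least one.

ɟ, ʁ, ɡ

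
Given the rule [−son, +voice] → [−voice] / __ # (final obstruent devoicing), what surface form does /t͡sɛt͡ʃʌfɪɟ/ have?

The only segment in the rule's environment that also matches [−son, +voice] is /ɟ/. Applying [−voice] turns the voiced palatal stop into /c/ (voiceless palatal stop), giving [t͡sɛt͡ʃʌfɪc].

[t͡sɛt͡ʃʌfɪc]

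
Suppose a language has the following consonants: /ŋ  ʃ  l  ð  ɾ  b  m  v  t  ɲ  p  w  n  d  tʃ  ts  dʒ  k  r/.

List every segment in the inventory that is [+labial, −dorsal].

b, m, v, p

Checking each segment against [+labial], [−dorsal]: /b/ (voiced bilabial stop), /m/ (bilabial nasal), /v/ (voiced labiodental fricative), /p/ (voiceless bilabial stop) satisfy every feature; every other segment in the inventory fails at least one.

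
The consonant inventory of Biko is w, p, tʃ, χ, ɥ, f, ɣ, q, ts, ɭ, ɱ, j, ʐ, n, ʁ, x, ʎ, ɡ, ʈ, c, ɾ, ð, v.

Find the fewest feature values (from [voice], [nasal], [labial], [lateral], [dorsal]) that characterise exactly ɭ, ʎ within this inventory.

[+lateral]

/ɭ, ʎ/ are exactly the [+lateral] segments in the inventory, so a single feature suffices.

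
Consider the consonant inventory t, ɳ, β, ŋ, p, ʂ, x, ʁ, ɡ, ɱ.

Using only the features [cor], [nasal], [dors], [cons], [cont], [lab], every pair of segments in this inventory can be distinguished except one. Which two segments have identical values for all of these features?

ʁ, x

Both /ʁ/ and /x/ are [−coronal], [−nasal], [+dorsal], [+consonantal], [+continuant], [−labial]. Since the list omits [voice] and [high] — which do distinguish the voiced uvular fricative from the voiceless velar fricative — this pair collapses; all other pairs remain distinct.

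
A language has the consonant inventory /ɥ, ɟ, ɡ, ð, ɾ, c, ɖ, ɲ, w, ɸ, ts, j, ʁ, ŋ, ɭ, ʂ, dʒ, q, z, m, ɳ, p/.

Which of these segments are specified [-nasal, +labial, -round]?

ɸ, p

Eliminate segments failing any feature: /ɥ, w/ are [+round]; /ɟ, ɡ, ð, ɾ, c, ɖ, ts, j, ʁ, ɭ, ʂ, dʒ, q, z/ are [-labial]; /ɲ, ŋ, m, ɳ/ are [+nasal]. The remaining /ɸ, p/ satisfy [-nasal], [+labial], [-round].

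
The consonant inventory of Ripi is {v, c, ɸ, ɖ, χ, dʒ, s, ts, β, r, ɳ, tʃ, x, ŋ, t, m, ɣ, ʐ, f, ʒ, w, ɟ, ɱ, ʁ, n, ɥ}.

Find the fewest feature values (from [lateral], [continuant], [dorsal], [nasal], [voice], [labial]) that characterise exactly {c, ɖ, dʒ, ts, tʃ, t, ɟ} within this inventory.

Every target segment is [−nasal], [−continuant]; each remaining inventory member fails at least one of these. Each conjunct is needed — [−continuant] alone would also admit /ɳ, ŋ, m, ɱ, …/; [−nasal] alone would also admit /v, ɸ, χ, s, …/ — and no other single listed feature has exactly this extension, so two is the minimum.

[−nasal, −continuant]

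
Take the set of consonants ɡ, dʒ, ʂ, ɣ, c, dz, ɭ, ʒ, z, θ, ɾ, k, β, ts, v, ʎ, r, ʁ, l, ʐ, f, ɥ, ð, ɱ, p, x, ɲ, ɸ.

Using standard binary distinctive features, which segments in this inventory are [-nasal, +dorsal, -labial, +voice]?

ɡ, ɣ, ʎ, ʁ

Eliminate segments failing any feature: /dʒ, ʂ, dz, ɭ, ʒ, z, θ, ɾ, β, ts, v, r, l, ʐ, f, ð, p, ɸ/ are [-dorsal]; /c, k, x/ are [-voice]; /ɥ/ is [+labial]; /ɱ, ɲ/ are [+nasal]. The remaining /ɡ, ɣ, ʎ, ʁ/ satisfy [-nasal], [+dorsal], [-labial], [+voice].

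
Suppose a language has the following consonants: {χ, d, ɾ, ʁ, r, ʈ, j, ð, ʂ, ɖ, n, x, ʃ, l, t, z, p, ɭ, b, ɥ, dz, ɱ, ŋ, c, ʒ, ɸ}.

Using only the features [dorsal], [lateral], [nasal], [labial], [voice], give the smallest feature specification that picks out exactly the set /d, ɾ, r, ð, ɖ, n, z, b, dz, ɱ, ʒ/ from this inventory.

[+voice, −lateral, −dorsal]

Every target segment is [+voice], [−lateral], [−dorsal]; each remaining inventory member fails at least one of these. Each conjunct is needed — [−lateral, −dorsal] alone would also admit /ʈ, ʂ, ʃ, t, …/; [+voice, −dorsal] alone would also admit /l, ɭ/; [+voice, −lateral] alone would also admit /ʁ, j, ɥ, ŋ/ — and no other combination of two listed features has exactly this extension, so three is the minimum.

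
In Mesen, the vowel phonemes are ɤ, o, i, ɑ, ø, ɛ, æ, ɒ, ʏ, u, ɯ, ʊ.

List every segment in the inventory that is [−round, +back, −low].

Eliminate segments failing any feature: /o, ø, ɒ, ʏ, u, ʊ/ are [+round]; /i, ɛ, æ/ are [−back]; /ɑ/ is [+low]. The remaining /ɤ, ɯ/ satisfy [−round], [+back], [−low].

ɤ, ɯ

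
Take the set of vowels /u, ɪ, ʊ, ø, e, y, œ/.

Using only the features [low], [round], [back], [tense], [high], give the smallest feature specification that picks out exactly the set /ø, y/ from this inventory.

/ø, y/ are all [-back], [+round], [+tense], and no other segment in the inventory matches all three values. Dropping any one of them over-generates: [+round, +tense] alone would also admit /u/; [-back, +tense] alone would also admit /e/; [-back, +round] alone would also admit /œ/. No other combination of two listed features picks out exactly this set either, so fewer than three features will not do.

[-back, +round, +tense]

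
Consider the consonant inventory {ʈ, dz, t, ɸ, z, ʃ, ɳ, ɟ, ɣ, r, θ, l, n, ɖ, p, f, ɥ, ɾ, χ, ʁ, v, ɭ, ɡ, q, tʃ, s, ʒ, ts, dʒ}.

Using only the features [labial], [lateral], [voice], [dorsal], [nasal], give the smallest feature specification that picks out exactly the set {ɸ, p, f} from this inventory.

The class [−voice], [+labial] has exactly /ɸ, p, f/ as its extension in this inventory. No smaller conjunction from the listed features achieves this: [+labial] alone would also admit /ɥ, v/; [−voice] alone would also admit /ʈ, t, ʃ, θ, …/; and checking the remaining single features turns up none with this extension.

[−voice, +labial]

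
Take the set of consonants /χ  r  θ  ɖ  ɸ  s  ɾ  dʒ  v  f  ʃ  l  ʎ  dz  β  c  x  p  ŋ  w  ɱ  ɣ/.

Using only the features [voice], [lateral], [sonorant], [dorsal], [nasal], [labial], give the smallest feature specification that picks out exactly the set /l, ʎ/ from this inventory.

[+lateral]

Every target segment is [+lateral] and no other inventory member is, so one feature is enough.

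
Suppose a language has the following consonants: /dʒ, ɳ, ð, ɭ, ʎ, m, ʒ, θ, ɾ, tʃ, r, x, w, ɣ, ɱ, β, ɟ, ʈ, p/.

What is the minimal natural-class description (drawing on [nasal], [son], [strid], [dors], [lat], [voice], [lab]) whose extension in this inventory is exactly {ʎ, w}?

[+son, +dors]

/ʎ, w/ are all [+sonorant], [+dorsal], and no other segment in the inventory matches both values. Dropping any one of them over-generates: [+dorsal] alone would also admit /x, ɣ, ɟ/; [+sonorant] alone would also admit /ɳ, ɭ, m, ɾ, …/. No other single listed feature picks out exactly this set either, so fewer than two features will not do.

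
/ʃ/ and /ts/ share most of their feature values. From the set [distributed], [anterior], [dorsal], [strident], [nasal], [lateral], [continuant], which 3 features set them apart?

/ʃ/ (voiceless postalveolar fricative) and /ts/ (voiceless alveolar affricate) agree on [-dorsal], [+strident], [-nasal], [-lateral]. They differ on [continuant] (/ʃ/ [+], /ts/ [-]), [anterior] (/ʃ/ [-], /ts/ [+]), [distributed] (/ʃ/ [+], /ts/ [-]).

[continuant], [anterior], [distributed]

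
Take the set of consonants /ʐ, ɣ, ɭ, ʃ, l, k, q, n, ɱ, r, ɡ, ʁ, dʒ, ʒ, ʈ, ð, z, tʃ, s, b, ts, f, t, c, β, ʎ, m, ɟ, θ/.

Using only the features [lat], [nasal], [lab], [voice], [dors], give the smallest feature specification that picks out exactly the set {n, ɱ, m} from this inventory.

[+nasal]

The target set is precisely the extension of [+nasal] in this inventory.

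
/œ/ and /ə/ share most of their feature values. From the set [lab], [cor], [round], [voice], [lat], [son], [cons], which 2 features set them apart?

/œ/ is the mid front rounded lax vowel and /ə/ is the mid central vowel (schwa). Both are [−coronal], [+voice], [−lateral], [+sonorant], [−consonantal]. /œ/ is [+labial] while /ə/ is [−labial]; /œ/ is [+round] while /ə/ is [−round], so the distinguishing features are [labial], [round].

[labial], [round]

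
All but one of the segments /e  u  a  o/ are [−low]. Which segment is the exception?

/a/ is the low unrounded vowel, which is [+low]; the rest — /o, e, u/ — are [−low].

a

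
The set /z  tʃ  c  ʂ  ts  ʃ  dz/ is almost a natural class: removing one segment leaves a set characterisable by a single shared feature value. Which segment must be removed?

c

[strident] (equivalently [dorsal]) groups all but one: /ʃ, dz, z, tʃ, ʂ, ts/ share [+strident] while /c/ (voiceless palatal stop) alone is [−strident]. Removing any other segment would not leave a single-feature class that excludes it.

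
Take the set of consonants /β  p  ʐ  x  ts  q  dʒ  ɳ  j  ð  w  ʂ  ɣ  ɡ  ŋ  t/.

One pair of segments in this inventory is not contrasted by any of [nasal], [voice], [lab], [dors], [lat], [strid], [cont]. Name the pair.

/j/ (palatal glide) and /ɣ/ (voiced velar fricative) are both [-nasal], [+voice], [-labial], [+dorsal], [-lateral], [-strident], [+continuant], so none of the listed features separates them. (They do differ in [sonorant] and [back], which are not among the given features.) Every other pair in the inventory differs on at least one listed feature.

j, ɣ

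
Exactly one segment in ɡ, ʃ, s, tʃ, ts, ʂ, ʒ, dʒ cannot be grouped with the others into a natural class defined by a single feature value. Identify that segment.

ɡ

The remaining segments after removing /ɡ/ share [+strident]; /ɡ/ (voiced velar stop) is [-strident]. For every other candidate removal, the leftover set fails to share any single feature value that the removed segment lacks.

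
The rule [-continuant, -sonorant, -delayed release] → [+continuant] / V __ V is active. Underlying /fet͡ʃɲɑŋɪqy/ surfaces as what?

[fet͡ʃɲɑŋɪχy]

/q/ satisfies [-continuant, -sonorant, -delayed release] and sits in V __ V. The [+continuant] counterpart of the voiceless uvular stop is /χ/. Other segments in /fet͡ʃɲɑŋɪqy/ either fail the structural description or are not in the environment, so the surface form is [fet͡ʃɲɑŋɪχy].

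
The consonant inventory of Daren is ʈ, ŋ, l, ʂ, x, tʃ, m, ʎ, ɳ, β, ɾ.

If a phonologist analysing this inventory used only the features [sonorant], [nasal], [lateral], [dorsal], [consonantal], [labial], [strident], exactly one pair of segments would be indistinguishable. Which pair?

tʃ, ʂ

/tʃ/ (voiceless postalveolar affricate) and /ʂ/ (voiceless retroflex fricative) are both [−sonorant], [−nasal], [−lateral], [−dorsal], [+consonantal], [−labial], [+strident], so none of the listed features separates them. (They do differ in [continuant] and [distributed], which are not among the given features.) Every other pair in the inventory differs on at least one listed feature.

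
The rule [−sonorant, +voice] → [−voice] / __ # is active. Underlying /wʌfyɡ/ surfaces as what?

[wʌfyk]

Only the final segment /ɡ/ is both word-final and matches the structural description. It is a voiced velar stop, so [−sonorant, +voice] holds; changing it to [−voice] with all other features held fixed yields /k/ (voiceless velar stop). No other segment meets both the structural description and the environment, so the output is [wʌfyk].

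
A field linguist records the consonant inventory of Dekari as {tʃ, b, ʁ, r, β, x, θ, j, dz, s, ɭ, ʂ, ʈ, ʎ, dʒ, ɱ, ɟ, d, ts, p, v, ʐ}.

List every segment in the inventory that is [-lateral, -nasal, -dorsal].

Checking each segment against [-lateral], [-nasal], [-dorsal]: /tʃ/ (voiceless postalveolar affricate), /b/ (voiced bilabial stop), /r/ (alveolar trill), /β/ (voiced bilabial fricative), /θ/ (voiceless dental fricative), /dz/ (voiced alveolar affricate), among others, satisfy every feature; every other segment in the inventory fails at least one.

tʃ, b, r, β, θ, dz, s, ʂ, ʈ, dʒ, d, ts, p, v, ʐ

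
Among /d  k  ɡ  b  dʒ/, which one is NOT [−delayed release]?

dʒ

/k, d, ɡ, b/ are all [−delayed release]; /dʒ/ (voiced postalveolar affricate) is [+delayed release].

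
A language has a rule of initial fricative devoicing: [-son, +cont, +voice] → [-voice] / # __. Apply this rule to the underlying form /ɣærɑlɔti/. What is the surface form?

[xærɑlɔti]

The only segment in the rule's environment that also matches [-son, +cont, +voice] is /ɣ/. Applying [-voice] turns the voiced velar fricative into /x/ (voiceless velar fricative), giving [xærɑlɔti].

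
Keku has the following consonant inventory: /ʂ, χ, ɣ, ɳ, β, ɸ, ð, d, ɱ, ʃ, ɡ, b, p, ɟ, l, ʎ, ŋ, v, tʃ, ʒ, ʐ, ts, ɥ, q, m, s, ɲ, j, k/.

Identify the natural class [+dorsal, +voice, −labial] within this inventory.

Among the inventory, the [+dorsal] segments are /χ, ɣ, ɡ, ɟ, ʎ, ŋ, ɥ, q, ɲ, j, k/.
Then [+voice] gives /ɣ, ɡ, ɟ, ʎ, ŋ, ɥ, ɲ, j/.
Among these, [−labial] leaves /ɣ, ɡ, ɟ, ʎ, ŋ, ɲ, j/.

ɣ, ɡ, ɟ, ʎ, ŋ, ɲ, j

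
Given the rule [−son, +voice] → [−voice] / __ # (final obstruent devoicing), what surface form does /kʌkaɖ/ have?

[kʌkaʈ]

/ɖ/ satisfies [−son, +voice] and sits in __ #. The [−voice] counterpart of the voiced retroflex stop is /ʈ/. Other segments in /kʌkaɖ/ either fail the structural description or are not in the environment, so the surface form is [kʌkaʈ].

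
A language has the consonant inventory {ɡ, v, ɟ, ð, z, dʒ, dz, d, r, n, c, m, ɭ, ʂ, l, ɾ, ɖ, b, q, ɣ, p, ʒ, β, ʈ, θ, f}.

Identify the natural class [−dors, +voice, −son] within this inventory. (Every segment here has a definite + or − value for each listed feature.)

v, ð, z, dʒ, dz, d, ɖ, b, ʒ, β

Eliminate segments failing any feature: /ɡ, ɟ, c, q, ɣ/ are [+dorsal]; /r, n, m, ɭ, l, ɾ/ are [+sonorant]; /ʂ, p, ʈ, θ, f/ are [−voice]. The remaining /v, ð, z, dʒ, dz, d, ɖ, b, ʒ, β/ satisfy [−dorsal], [+voice], [−sonorant].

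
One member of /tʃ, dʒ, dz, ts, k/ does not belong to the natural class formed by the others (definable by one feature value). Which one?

/dʒ, tʃ, ts, dz/ are all [+delayed release], but /k/ (voiceless velar stop) is [-delayed release]. No other single segment can be removed to leave a set sharing one feature value that the removed segment lacks, so /k/ is the odd one out.

k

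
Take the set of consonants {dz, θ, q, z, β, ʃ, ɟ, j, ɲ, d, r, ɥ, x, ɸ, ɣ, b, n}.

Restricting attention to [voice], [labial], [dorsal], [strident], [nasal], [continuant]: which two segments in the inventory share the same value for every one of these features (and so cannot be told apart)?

ɣ, j

On the given features, /ɣ/ and /j/ have an identical profile: [+voice], [−labial], [+dorsal], [−strident], [−nasal], [+continuant]. No other two segments in the inventory coincide on all 6 features. (They do differ in [sonorant] and [back], which are not among the given features.)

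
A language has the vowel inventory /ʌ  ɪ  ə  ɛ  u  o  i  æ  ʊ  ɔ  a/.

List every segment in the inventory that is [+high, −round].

The [+high] segments are /ɪ, u, i, ʊ/.
Among these, [−round] leaves /ɪ, i/.

ɪ, i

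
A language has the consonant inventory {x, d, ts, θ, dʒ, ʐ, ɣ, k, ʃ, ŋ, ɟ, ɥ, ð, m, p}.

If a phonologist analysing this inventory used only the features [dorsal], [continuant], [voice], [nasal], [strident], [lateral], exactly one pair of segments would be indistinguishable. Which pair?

ɥ, ɣ

Both /ɥ/ and /ɣ/ are [+dorsal], [+continuant], [+voice], [-nasal], [-strident], [-lateral]. Since the list omits [sonorant], [labial], [round] and [back] — which do distinguish the labial-palatal glide from the voiced velar fricative — this pair collapses; all other pairs remain distinct.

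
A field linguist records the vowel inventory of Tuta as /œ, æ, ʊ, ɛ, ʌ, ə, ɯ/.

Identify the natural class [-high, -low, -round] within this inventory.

Checking each segment against [-high], [-low], [-round]: /ɛ/ (mid front unrounded lax vowel), /ʌ/ (mid back unrounded lax vowel), /ə/ (mid central vowel (schwa)) satisfy every feature; every other segment in the inventory fails at least one.

ɛ, ʌ, ə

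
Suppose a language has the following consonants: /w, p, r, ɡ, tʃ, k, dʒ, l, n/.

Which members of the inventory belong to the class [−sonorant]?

p, ɡ, tʃ, k, dʒ

The feature [sonorant] marks segments produced without turbulent airflow (nasals, liquids, glides, vowels). In this inventory /p, ɡ, tʃ, k, dʒ/ lack that property, so they are [−sonorant]; /w, r, l, n/ are [+sonorant].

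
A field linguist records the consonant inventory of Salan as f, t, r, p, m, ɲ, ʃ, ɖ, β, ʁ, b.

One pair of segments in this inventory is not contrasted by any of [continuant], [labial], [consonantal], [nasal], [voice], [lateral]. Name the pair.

Both /r/ and /ʁ/ are [+continuant], [−labial], [+consonantal], [−nasal], [+voice], [−lateral]. Since the list omits [coronal] and [dorsal] — which do distinguish the alveolar trill from the voiced uvular fricative — this pair collapses; all other pairs remain distinct.

r, ʁ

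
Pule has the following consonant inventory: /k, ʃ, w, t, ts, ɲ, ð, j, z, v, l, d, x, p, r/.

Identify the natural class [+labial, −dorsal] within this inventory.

v, p

Eliminate segments failing any feature: /k, ʃ, t, ts, ɲ, ð, j, z, l, d, x, r/ are [−labial]; /w/ is [+dorsal]. The remaining /v, p/ satisfy [+labial], [−dorsal].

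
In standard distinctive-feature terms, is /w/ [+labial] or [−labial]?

/w/ is the labial-velar glide, hence [+labial].

[+labial]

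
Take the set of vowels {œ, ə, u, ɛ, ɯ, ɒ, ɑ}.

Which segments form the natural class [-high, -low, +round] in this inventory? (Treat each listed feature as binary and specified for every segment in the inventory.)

Checking each segment against [-high], [-low], [+round]: /œ/ (mid front rounded lax vowel) satisfies every feature; every other segment in the inventory fails at least one.

œ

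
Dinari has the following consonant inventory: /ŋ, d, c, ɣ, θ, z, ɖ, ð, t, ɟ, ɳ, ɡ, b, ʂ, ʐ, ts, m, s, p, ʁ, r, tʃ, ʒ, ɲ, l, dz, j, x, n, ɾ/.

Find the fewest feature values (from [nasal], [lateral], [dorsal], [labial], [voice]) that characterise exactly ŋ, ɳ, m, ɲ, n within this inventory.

Every target segment is [+nasal] and no other inventory member is, so one feature is enough.

[+nasal]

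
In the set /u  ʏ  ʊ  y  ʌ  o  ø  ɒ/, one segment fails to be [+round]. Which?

/ʌ/ is the mid back unrounded lax vowel, which is [−round]; the rest — /o, ʏ, ø, y, ʊ, ɒ, u/ — are [+round].

ʌ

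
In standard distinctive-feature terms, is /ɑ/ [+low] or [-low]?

[+low]

As the low back unrounded vowel, /ɑ/ is [+low].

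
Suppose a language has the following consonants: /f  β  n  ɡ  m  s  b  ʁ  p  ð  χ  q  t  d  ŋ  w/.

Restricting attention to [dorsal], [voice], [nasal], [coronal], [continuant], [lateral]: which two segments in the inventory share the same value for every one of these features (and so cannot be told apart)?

Both /w/ and /ʁ/ are [+dorsal], [+voice], [−nasal], [−coronal], [+continuant], [−lateral]. Since the list omits [labial], [round] and [high] — which do distinguish the labial-velar glide from the voiced uvular fricative — this pair collapses; all other pairs remain distinct.

w, ʁ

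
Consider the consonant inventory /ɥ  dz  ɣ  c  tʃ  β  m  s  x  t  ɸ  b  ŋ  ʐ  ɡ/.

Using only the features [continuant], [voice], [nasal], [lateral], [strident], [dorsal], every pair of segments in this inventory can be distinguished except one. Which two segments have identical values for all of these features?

/ɥ/ (labial-palatal glide) and /ɣ/ (voiced velar fricative) are both [+continuant], [+voice], [−nasal], [−lateral], [−strident], [+dorsal], so none of the listed features separates them. (They do differ in [sonorant], [labial], [round] and [back], which are not among the given features.) Every other pair in the inventory differs on at least one listed feature.

ɥ, ɣ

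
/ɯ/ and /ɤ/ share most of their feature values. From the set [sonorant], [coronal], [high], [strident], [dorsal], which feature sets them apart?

/ɯ/ (high back unrounded vowel) and /ɤ/ (mid back unrounded tense vowel) agree on [+sonorant], [-coronal], [-strident], [+dorsal]. They differ on [high] (/ɯ/ [+], /ɤ/ [-]).

[high]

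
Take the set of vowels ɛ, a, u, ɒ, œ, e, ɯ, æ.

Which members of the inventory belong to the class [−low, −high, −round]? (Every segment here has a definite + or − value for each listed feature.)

Checking each segment against [−low], [−high], [−round]: /ɛ/ (mid front unrounded lax vowel), /e/ (mid front unrounded tense vowel) satisfy every feature; every other segment in the inventory fails at least one.

ɛ, e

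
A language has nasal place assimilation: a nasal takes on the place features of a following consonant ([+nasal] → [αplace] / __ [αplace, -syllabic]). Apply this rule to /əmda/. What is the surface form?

[ənda]

The only nasal preceding a consonant is /m/ before /d/. /d/ is [+coronal], so /m/ → /n/, giving [ənda].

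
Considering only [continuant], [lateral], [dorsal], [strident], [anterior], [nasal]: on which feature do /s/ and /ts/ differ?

/s/ (voiceless alveolar fricative) and /ts/ (voiceless alveolar affricate) agree on [−lateral], [−dorsal], [+strident], [+anterior], [−nasal]. They differ on [continuant] (/s/ [+], /ts/ [−]).

[continuant]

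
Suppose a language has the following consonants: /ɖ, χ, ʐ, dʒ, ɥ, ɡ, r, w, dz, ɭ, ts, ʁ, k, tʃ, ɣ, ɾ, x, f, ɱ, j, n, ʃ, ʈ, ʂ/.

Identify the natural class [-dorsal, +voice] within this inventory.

ɖ, ʐ, dʒ, r, dz, ɭ, ɾ, ɱ, n

Eliminate segments failing any feature: /χ, ɥ, ɡ, w, ʁ, k, ɣ, x, j/ are [+dorsal]; /ts, tʃ, f, ʃ, ʈ, ʂ/ are [-voice]. The remaining /ɖ, ʐ, dʒ, r, dz, ɭ, ɾ, ɱ, n/ satisfy [-dorsal], [+voice].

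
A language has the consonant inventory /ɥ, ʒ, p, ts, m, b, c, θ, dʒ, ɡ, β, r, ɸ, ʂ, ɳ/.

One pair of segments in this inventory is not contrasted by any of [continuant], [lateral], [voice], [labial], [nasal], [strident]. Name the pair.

ɥ, β

/ɥ/ (labial-palatal glide) and /β/ (voiced bilabial fricative) are both [+continuant], [−lateral], [+voice], [+labial], [−nasal], [−strident], so none of the listed features separates them. (They do differ in [sonorant], [round] and [dorsal], which are not among the given features.) Every other pair in the inventory differs on at least one listed feature.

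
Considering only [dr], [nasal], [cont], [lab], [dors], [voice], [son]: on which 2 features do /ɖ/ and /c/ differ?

[voice], [dorsal]

/ɖ/ is the voiced retroflex stop and /c/ is the voiceless palatal stop. Both are [−delayed release], [−nasal], [−continuant], [−labial], [−sonorant]. /ɖ/ is [+voice] while /c/ is [−voice]; /ɖ/ is [−dorsal] while /c/ is [+dorsal], so the distinguishing features are [voice], [dorsal].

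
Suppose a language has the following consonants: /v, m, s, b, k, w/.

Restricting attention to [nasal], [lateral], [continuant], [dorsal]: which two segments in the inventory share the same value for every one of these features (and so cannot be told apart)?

On the given features, /s/ and /v/ have an identical profile: [-nasal], [-lateral], [+continuant], [-dorsal]. No other two segments in the inventory coincide on all 4 features. (They do differ in [voice], [labial] and [coronal], which are not among the given features.)

s, v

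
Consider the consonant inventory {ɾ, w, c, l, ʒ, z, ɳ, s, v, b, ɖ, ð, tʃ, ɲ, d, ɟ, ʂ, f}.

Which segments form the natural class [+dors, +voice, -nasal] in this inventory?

w, ɟ

Eliminate segments failing any feature: /ɾ, l, ʒ, z, ɳ, s, v, b, ɖ, ð, tʃ, d, ʂ, f/ are [-dorsal]; /c/ is [-voice]; /ɲ/ is [+nasal]. The remaining /w, ɟ/ satisfy [+dorsal], [+voice], [-nasal].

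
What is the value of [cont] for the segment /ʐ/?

[+continuant]

As the voiced retroflex fricative, /ʐ/ is [+continuant].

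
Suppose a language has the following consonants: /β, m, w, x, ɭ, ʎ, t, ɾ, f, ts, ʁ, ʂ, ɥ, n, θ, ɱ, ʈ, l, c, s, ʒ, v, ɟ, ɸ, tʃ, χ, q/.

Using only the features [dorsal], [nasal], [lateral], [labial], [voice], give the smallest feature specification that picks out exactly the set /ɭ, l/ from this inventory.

[+lateral, −dorsal]

/ɭ, l/ are all [+lateral], [−dorsal], and no other segment in the inventory matches both values. Dropping any one of them over-generates: [−dorsal] alone would also admit /β, m, t, ɾ, …/; [+lateral] alone would also admit /ʎ/. No other single listed feature picks out exactly this set either, so fewer than two features will not do.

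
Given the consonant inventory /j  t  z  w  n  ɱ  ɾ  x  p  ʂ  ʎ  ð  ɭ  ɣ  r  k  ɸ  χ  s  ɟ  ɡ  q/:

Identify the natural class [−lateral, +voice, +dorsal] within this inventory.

Eliminate segments failing any feature: /t, x, p, ʂ, k, ɸ, χ, s, q/ are [−voice]; /z, n, ɱ, ɾ, ð, r/ are [−dorsal]; /ʎ, ɭ/ are [+lateral]. The remaining /j, w, ɣ, ɟ, ɡ/ satisfy [−lateral], [+voice], [+dorsal].

j, w, ɣ, ɟ, ɡ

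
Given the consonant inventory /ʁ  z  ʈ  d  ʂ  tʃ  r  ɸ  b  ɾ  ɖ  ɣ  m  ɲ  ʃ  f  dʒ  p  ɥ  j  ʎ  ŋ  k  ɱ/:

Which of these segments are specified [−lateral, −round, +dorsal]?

ʁ, ɣ, ɲ, j, ŋ, k

Eliminate segments failing any feature: /z, ʈ, d, ʂ, tʃ, r, ɸ, b, ɾ, ɖ, m, ʃ, f, dʒ, p, ɱ/ are [−dorsal]; /ɥ/ is [+round]; /ʎ/ is [+lateral]. The remaining /ʁ, ɣ, ɲ, j, ŋ, k/ satisfy [−lateral], [−round], [+dorsal].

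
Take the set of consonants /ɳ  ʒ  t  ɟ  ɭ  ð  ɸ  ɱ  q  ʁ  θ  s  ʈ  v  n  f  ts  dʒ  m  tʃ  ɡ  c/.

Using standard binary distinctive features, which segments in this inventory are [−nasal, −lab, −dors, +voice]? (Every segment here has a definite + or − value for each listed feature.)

Checking each segment against [−nasal], [−labial], [−dorsal], [+voice]: /ʒ/ (voiced postalveolar fricative), /ɭ/ (retroflex lateral approximant), /ð/ (voiced dental fricative), /dʒ/ (voiced postalveolar affricate) satisfy every feature; every other segment in the inventory fails at least one.

ʒ, ɭ, ð, dʒ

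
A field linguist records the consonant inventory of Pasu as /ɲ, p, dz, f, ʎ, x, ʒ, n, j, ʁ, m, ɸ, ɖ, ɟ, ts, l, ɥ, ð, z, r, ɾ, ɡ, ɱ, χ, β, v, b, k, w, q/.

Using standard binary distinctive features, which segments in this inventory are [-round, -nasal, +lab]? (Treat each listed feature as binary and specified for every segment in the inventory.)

p, f, ɸ, β, v, b

Checking each segment against [-round], [-nasal], [+labial]: /p/ (voiceless bilabial stop), /f/ (voiceless labiodental fricative), /ɸ/ (voiceless bilabial fricative), /β/ (voiced bilabial fricative), /v/ (voiced labiodental fricative), /b/ (voiced bilabial stop) satisfy every feature; every other segment in the inventory fails at least one.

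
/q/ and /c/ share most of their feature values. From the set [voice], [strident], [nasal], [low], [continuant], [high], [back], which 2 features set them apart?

/q/ (voiceless uvular stop) and /c/ (voiceless palatal stop) agree on [-voice], [-strident], [-nasal], [-low], [-continuant]. They differ on [high] (/q/ [-], /c/ [+]), [back] (/q/ [+], /c/ [-]).

[high], [back]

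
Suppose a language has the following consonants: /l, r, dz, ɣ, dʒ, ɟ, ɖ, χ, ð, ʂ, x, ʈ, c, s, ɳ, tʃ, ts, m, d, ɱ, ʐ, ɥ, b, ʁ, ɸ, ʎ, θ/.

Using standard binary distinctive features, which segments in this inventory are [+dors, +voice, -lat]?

ɣ, ɟ, ɥ, ʁ

Checking each segment against [+dorsal], [+voice], [-lateral]: /ɣ/ (voiced velar fricative), /ɟ/ (voiced palatal stop), /ɥ/ (labial-palatal glide), /ʁ/ (voiced uvular fricative) satisfy every feature; every other segment in the inventory fails at least one.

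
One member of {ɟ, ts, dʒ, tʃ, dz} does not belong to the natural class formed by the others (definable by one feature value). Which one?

The remaining segments after removing /ɟ/ share [+delayed release]; /ɟ/ (voiced palatal stop) is [-delayed release]. For every other candidate removal, the leftover set fails to share any single feature value that the removed segment lacks.

ɟ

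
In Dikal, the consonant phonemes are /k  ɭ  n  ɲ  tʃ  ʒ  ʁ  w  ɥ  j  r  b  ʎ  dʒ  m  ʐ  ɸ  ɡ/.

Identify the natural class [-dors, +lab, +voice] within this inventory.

First, the [-dorsal] segments are /ɭ, n, tʃ, ʒ, r, b, dʒ, m, ʐ, ɸ/.
Then [+labial] gives /b, m, ɸ/.
Among these, [+voice] leaves /b, m/.

b, m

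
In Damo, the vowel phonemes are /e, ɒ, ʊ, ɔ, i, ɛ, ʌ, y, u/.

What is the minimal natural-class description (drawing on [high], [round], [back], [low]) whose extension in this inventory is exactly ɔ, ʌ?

[−high, −low, +back]

/ɔ, ʌ/ are all [−high], [−low], [+back], and no other segment in the inventory matches all three values. Dropping any one of them over-generates: [−low, +back] alone would also admit /ʊ, u/; [−high, +back] alone would also admit /ɒ/; [−high, −low] alone would also admit /e, ɛ/. No other combination of two listed features picks out exactly this set either, so fewer than three features will not do.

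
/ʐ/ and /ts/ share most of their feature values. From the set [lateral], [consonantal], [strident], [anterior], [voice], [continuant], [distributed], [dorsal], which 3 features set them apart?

[voice], [continuant], [anterior]

The two segments share [−lateral], [+consonantal], [+strident], [−distributed], [−dorsal]. The only features from the list on which they differ: /ʐ/ is [+voice] while /ts/ is [−voice]; /ʐ/ is [+continuant] while /ts/ is [−continuant]; /ʐ/ is [−anterior] while /ts/ is [+anterior].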